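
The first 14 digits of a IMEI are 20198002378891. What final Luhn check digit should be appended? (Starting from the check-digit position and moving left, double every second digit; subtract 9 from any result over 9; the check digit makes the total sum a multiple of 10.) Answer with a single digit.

Partial digits right→left: 1 9 8 8 7 3 2 0 0 8 9 1 0 2
Double every second digit counting from the check-digit position (so the 1st, 3rd, 5th, ... of the partial from the right).
  doubled (with −9 where >9): 2 7 5 4 0 9 0 → sum 27
  kept as-is: 9 8 3 0 8 1 2 → sum 31
Total = 27 + 31 = 58.
Check digit = (10 − (58 mod 10)) mod 10 = 2.

2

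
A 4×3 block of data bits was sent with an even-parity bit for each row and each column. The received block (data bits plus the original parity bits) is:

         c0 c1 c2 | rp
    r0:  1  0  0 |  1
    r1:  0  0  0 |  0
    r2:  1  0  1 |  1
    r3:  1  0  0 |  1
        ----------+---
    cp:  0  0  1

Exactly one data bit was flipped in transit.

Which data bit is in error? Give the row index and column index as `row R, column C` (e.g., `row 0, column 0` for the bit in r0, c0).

row 2, column 0

Recompute each row's even parity and compare to rp:
  r0: data parity 1, sent rp 1 → ok
  r1: data parity 0, sent rp 0 → ok
  r2: data parity 0, sent rp 1 → mismatch
  r3: data parity 1, sent rp 1 → ok
Recompute each column's even parity and compare to cp:
  c0: data parity 1, sent cp 0 → mismatch
  c1: data parity 0, sent cp 0 → ok
  c2: data parity 1, sent cp 1 → ok
Exactly one row (r2) and one column (c0) fail → the flipped bit is at their intersection.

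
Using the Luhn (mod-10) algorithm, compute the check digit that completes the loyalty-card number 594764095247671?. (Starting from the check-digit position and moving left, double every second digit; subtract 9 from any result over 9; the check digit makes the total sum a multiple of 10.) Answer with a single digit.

Partial digits right→left: 1 7 6 7 4 2 5 9 0 4 6 7 4 9 5
Double every second digit counting from the check-digit position (so the 1st, 3rd, 5th, ... of the partial from the right).
  doubled (with −9 where >9): 2 3 8 1 0 3 8 1 → sum 26
  kept as-is: 7 7 2 9 4 7 9 → sum 45
Total = 26 + 45 = 71.
Check digit = (10 − (71 mod 10)) mod 10 = 9.

9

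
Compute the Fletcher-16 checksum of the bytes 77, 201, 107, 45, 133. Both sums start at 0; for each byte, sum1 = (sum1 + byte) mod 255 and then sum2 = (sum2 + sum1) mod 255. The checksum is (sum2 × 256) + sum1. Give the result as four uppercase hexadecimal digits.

CB35

Running sums (mod 255):
  after byte 0 (77): sum1=77, sum2=77
  after byte 1 (201): sum1=23, sum2=100
  after byte 2 (107): sum1=130, sum2=230
  after byte 3 (45): sum1=175, sum2=150
  after byte 4 (133): sum1=53, sum2=203
Checksum = sum2·256 + sum1 = 203·256 + 53 = 52021 = 0xCB35.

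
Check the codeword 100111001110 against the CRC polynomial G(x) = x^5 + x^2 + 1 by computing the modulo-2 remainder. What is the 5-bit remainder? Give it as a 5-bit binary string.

Modulo-2 division of 100111001110 by 100101:
  pos 0: 100111 XOR 100101 = 000010
  pos 4: 100011 XOR 100101 = 000110
Remainder = 11010 (nonzero — an error is detected).

11010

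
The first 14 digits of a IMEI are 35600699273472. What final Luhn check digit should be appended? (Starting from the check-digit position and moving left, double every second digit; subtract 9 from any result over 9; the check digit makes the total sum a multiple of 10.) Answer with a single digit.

Partial digits right→left: 2 7 4 3 7 2 9 9 6 0 0 6 5 3
Double every second digit counting from the check-digit position (so the 1st, 3rd, 5th, ... of the partial from the right).
  doubled (with −9 where >9): 4 8 5 9 3 0 1 → sum 30
  kept as-is: 7 3 2 9 0 6 3 → sum 30
Total = 30 + 30 = 60.
Check digit = (10 − (60 mod 10)) mod 10 = 0.

0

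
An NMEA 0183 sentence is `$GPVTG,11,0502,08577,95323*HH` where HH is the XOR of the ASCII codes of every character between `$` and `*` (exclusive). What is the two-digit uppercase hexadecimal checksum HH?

56

XOR the ASCII codes of the payload characters:
  'G' = 0x47 → acc = 0x47
  'P' = 0x50 → acc = 0x17
  'V' = 0x56 → acc = 0x41
  'T' = 0x54 → acc = 0x15
  'G' = 0x47 → acc = 0x52
  ',' = 0x2C → acc = 0x7E
  '1' = 0x31 → acc = 0x4F
  '1' = 0x31 → acc = 0x7E
  ',' = 0x2C → acc = 0x52
  '0' = 0x30 → acc = 0x62
  '5' = 0x35 → acc = 0x57
  '0' = 0x30 → acc = 0x67
  '2' = 0x32 → acc = 0x55
  ',' = 0x2C → acc = 0x79
  '0' = 0x30 → acc = 0x49
  '8' = 0x38 → acc = 0x71
  '5' = 0x35 → acc = 0x44
  '7' = 0x37 → acc = 0x73
  '7' = 0x37 → acc = 0x44
  ',' = 0x2C → acc = 0x68
  '9' = 0x39 → acc = 0x51
  '5' = 0x35 → acc = 0x64
  '3' = 0x33 → acc = 0x57
  '2' = 0x32 → acc = 0x65
  '3' = 0x33 → acc = 0x56
Checksum = 0x56.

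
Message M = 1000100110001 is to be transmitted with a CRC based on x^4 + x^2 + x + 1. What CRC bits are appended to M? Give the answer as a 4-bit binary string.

Append 4 zeros: 10001001100010000. Divide by 10111 (XOR where the leading bit is 1):
  pos 0: 10001 XOR 10111 = 00110
  pos 2: 11000 XOR 10111 = 01111
  pos 3: 11111 XOR 10111 = 01000
  pos 4: 10001 XOR 10111 = 00110
  pos 6: 11000 XOR 10111 = 01111
  pos 7: 11110 XOR 10111 = 01001
  pos 8: 10011 XOR 10111 = 00100
  pos 10: 10000 XOR 10111 = 00111
  pos 12: 11100 XOR 10111 = 01011
Remainder (last 4 bits) = 1011. This is the CRC / FCS.

1011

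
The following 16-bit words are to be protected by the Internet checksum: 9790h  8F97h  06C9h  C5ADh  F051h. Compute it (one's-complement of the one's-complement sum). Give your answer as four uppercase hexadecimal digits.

One's-complement addition (fold any carry out of bit 15 back into bit 0):
  0x9790 + 0x8F97 = 0x12727 → wrap carry → 0x2728
  0x2728 + 0x06C9 = 0x02DF1
  0x2DF1 + 0xC5AD = 0x0F39E
  0xF39E + 0xF051 = 0x1E3EF → wrap carry → 0xE3F0
One's-complement sum = 0xE3F0.
Checksum = ~0xE3F0 & 0xFFFF = 0x1C0F.

1C0F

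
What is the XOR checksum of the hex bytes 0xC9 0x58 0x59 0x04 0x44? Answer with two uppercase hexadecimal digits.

XOR the bytes together:
  start with 0xC9
  0xC9 ⊕ 0x58 = 0x91
  0x91 ⊕ 0x59 = 0xC8
  0xC8 ⊕ 0x04 = 0xCC
  0xCC ⊕ 0x44 = 0x88

88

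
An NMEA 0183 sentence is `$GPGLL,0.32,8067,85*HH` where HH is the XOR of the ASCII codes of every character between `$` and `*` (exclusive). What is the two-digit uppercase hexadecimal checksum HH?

67

XOR the ASCII codes of the payload characters:
  'G' = 0x47 → acc = 0x47
  'P' = 0x50 → acc = 0x17
  'G' = 0x47 → acc = 0x50
  'L' = 0x4C → acc = 0x1C
  'L' = 0x4C → acc = 0x50
  ',' = 0x2C → acc = 0x7C
  '0' = 0x30 → acc = 0x4C
  '.' = 0x2E → acc = 0x62
  '3' = 0x33 → acc = 0x51
  '2' = 0x32 → acc = 0x63
  ',' = 0x2C → acc = 0x4F
  '8' = 0x38 → acc = 0x77
  '0' = 0x30 → acc = 0x47
  '6' = 0x36 → acc = 0x71
  '7' = 0x37 → acc = 0x46
  ',' = 0x2C → acc = 0x6A
  '8' = 0x38 → acc = 0x52
  '5' = 0x35 → acc = 0x67
Checksum = 0x67.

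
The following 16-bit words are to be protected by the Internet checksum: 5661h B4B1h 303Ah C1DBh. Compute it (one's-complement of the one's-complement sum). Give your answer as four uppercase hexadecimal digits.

02D7

One's-complement addition (fold any carry out of bit 15 back into bit 0):
  0x5661 + 0xB4B1 = 0x10B12 → wrap carry → 0x0B13
  0x0B13 + 0x303A = 0x03B4D
  0x3B4D + 0xC1DB = 0x0FD28
One's-complement sum = 0xFD28.
Checksum = ~0xFD28 & 0xFFFF = 0x02D7.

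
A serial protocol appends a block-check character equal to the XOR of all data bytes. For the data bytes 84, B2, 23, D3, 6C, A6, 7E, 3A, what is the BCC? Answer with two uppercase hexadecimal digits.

48

XOR the bytes together:
  start with 0x84
  0x84 ⊕ 0xB2 = 0x36
  0x36 ⊕ 0x23 = 0x15
  0x15 ⊕ 0xD3 = 0xC6
  0xC6 ⊕ 0x6C = 0xAA
  0xAA ⊕ 0xA6 = 0x0C
  0x0C ⊕ 0x7E = 0x72
  0x72 ⊕ 0x3A = 0x48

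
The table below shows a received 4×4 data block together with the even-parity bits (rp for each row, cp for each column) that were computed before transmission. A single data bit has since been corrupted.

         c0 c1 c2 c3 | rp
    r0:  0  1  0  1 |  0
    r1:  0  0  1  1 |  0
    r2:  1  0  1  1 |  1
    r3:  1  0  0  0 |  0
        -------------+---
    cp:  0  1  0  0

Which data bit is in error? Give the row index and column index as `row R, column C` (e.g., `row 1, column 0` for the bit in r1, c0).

row 3, column 3

Recompute each row's even parity and compare to rp:
  r0: data parity 0, sent rp 0 → ok
  r1: data parity 0, sent rp 0 → ok
  r2: data parity 1, sent rp 1 → ok
  r3: data parity 1, sent rp 0 → mismatch
Recompute each column's even parity and compare to cp:
  c0: data parity 0, sent cp 0 → ok
  c1: data parity 1, sent cp 1 → ok
  c2: data parity 0, sent cp 0 → ok
  c3: data parity 1, sent cp 0 → mismatch
Exactly one row (r3) and one column (c3) fail → the flipped bit is at their intersection.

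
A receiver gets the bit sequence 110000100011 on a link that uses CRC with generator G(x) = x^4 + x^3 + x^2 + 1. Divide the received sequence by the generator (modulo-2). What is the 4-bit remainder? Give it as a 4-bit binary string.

Modulo-2 division of 110000100011 by 11101:
  pos 0: 11000 XOR 11101 = 00101
  pos 2: 10101 XOR 11101 = 01000
  pos 3: 10000 XOR 11101 = 01101
  pos 4: 11010 XOR 11101 = 00111
  pos 6: 11101 XOR 11101 = 00000
Remainder = 0001 (nonzero — an error is detected).

0001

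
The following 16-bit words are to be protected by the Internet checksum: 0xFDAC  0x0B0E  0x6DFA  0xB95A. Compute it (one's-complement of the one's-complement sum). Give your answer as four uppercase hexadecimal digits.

CFEF

One's-complement addition (fold any carry out of bit 15 back into bit 0):
  0xFDAC + 0x0B0E = 0x108BA → wrap carry → 0x08BB
  0x08BB + 0x6DFA = 0x076B5
  0x76B5 + 0xB95A = 0x1300F → wrap carry → 0x3010
One's-complement sum = 0x3010.
Checksum = ~0x3010 & 0xFFFF = 0xCFEF.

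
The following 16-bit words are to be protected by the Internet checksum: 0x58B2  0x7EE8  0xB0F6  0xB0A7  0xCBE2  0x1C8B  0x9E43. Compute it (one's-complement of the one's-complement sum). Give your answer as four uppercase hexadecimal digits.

One's-complement addition (fold any carry out of bit 15 back into bit 0):
  0x58B2 + 0x7EE8 = 0x0D79A
  0xD79A + 0xB0F6 = 0x18890 → wrap carry → 0x8891
  0x8891 + 0xB0A7 = 0x13938 → wrap carry → 0x3939
  0x3939 + 0xCBE2 = 0x1051B → wrap carry → 0x051C
  0x051C + 0x1C8B = 0x021A7
  0x21A7 + 0x9E43 = 0x0BFEA
One's-complement sum = 0xBFEA.
Checksum = ~0xBFEA & 0xFFFF = 0x4015.

4015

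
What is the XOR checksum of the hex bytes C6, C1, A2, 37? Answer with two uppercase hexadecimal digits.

92

XOR the bytes together:
  start with 0xC6
  0xC6 ⊕ 0xC1 = 0x07
  0x07 ⊕ 0xA2 = 0xA5
  0xA5 ⊕ 0x37 = 0x92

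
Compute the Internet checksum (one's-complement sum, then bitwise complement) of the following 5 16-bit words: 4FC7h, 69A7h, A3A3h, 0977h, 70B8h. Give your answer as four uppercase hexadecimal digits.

28BE

One's-complement addition (fold any carry out of bit 15 back into bit 0):
  0x4FC7 + 0x69A7 = 0x0B96E
  0xB96E + 0xA3A3 = 0x15D11 → wrap carry → 0x5D12
  0x5D12 + 0x0977 = 0x06689
  0x6689 + 0x70B8 = 0x0D741
One's-complement sum = 0xD741.
Checksum = ~0xD741 & 0xFFFF = 0x28BE.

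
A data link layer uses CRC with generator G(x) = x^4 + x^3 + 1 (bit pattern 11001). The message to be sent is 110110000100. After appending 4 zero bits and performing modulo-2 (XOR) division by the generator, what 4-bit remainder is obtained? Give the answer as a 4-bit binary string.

1100

Append 4 zeros: 1101100001000000. Divide by 11001 (XOR where the leading bit is 1):
  pos 0: 11011 XOR 11001 = 00010
  pos 3: 10000 XOR 11001 = 01001
  pos 4: 10010 XOR 11001 = 01011
  pos 5: 10111 XOR 11001 = 01110
  pos 6: 11100 XOR 11001 = 00101
  pos 8: 10100 XOR 11001 = 01101
  pos 9: 11010 XOR 11001 = 00011
Remainder (last 4 bits) = 1100. This is the CRC / FCS.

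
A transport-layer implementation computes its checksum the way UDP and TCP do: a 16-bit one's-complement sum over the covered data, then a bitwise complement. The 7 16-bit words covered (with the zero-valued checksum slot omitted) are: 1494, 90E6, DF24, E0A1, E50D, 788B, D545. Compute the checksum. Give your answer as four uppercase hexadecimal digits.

One's-complement addition (fold any carry out of bit 15 back into bit 0):
  0x1494 + 0x90E6 = 0x0A57A
  0xA57A + 0xDF24 = 0x1849E → wrap carry → 0x849F
  0x849F + 0xE0A1 = 0x16540 → wrap carry → 0x6541
  0x6541 + 0xE50D = 0x14A4E → wrap carry → 0x4A4F
  0x4A4F + 0x788B = 0x0C2DA
  0xC2DA + 0xD545 = 0x1981F → wrap carry → 0x9820
One's-complement sum = 0x9820.
Checksum = ~0x9820 & 0xFFFF = 0x67DF.

67DF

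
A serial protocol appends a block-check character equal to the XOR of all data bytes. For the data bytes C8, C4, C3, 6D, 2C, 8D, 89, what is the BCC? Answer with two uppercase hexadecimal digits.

8A

XOR the bytes together:
  start with 0xC8
  0xC8 ⊕ 0xC4 = 0x0C
  0x0C ⊕ 0xC3 = 0xCF
  0xCF ⊕ 0x6D = 0xA2
  0xA2 ⊕ 0x2C = 0x8E
  0x8E ⊕ 0x8D = 0x03
  0x03 ⊕ 0x89 = 0x8A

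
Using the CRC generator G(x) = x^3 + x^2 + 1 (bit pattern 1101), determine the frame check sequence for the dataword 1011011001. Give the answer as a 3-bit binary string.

000

Append 3 zeros: 1011011001000. Divide by 1101 (XOR where the leading bit is 1):
  pos 0: 1011 XOR 1101 = 0110
  pos 1: 1100 XOR 1101 = 0001
  pos 4: 1110 XOR 1101 = 0011
  pos 6: 1101 XOR 1101 = 0000
Remainder (last 3 bits) = 000. This is the CRC / FCS.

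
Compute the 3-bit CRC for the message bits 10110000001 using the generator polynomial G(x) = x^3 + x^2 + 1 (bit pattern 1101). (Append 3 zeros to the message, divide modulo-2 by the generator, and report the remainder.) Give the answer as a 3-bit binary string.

Append 3 zeros: 10110000001000. Divide by 1101 (XOR where the leading bit is 1):
  pos 0: 1011 XOR 1101 = 0110
  pos 1: 1100 XOR 1101 = 0001
  pos 4: 1000 XOR 1101 = 0101
  pos 5: 1010 XOR 1101 = 0111
  pos 6: 1110 XOR 1101 = 0011
  pos 8: 1110 XOR 1101 = 0011
  pos 10: 1100 XOR 1101 = 0001
Remainder (last 3 bits) = 001. This is the CRC / FCS.

001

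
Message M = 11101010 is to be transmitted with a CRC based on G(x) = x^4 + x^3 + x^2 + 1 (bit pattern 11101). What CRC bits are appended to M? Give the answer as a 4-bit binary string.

Append 4 zeros: 111010100000. Divide by 11101 (XOR where the leading bit is 1):
  pos 0: 11101 XOR 11101 = 00000
  pos 6: 10000 XOR 11101 = 01101
  pos 7: 11010 XOR 11101 = 00111
Remainder (last 4 bits) = 0111. This is the CRC / FCS.

0111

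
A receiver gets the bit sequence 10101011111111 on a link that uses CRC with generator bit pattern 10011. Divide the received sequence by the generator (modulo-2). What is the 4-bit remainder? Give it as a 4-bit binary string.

Modulo-2 division of 10101011111111 by 10011:
  pos 0: 10101 XOR 10011 = 00110
  pos 2: 11001 XOR 10011 = 01010
  pos 3: 10101 XOR 10011 = 00110
  pos 5: 11011 XOR 10011 = 01000
  pos 6: 10001 XOR 10011 = 00010
  pos 9: 10111 XOR 10011 = 00100
Remainder = 0100 (nonzero — an error is detected).

0100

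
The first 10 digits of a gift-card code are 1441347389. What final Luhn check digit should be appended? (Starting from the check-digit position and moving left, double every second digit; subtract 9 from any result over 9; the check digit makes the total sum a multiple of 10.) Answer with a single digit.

4

Partial digits right→left: 9 8 3 7 4 3 1 4 4 1
Double every second digit counting from the check-digit position (so the 1st, 3rd, 5th, ... of the partial from the right).
  doubled (with −9 where >9): 9 6 8 2 8 → sum 33
  kept as-is: 8 7 3 4 1 → sum 23
Total = 33 + 23 = 56.
Check digit = (10 − (56 mod 10)) mod 10 = 4.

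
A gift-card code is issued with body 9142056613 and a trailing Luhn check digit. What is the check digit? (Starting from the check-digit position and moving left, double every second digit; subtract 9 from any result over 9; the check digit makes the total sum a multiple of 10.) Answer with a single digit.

4

Partial digits right→left: 3 1 6 6 5 0 2 4 1 9
Double every second digit counting from the check-digit position (so the 1st, 3rd, 5th, ... of the partial from the right).
  doubled (with −9 where >9): 6 3 1 4 2 → sum 16
  kept as-is: 1 6 0 4 9 → sum 20
Total = 16 + 20 = 36.
Check digit = (10 − (36 mod 10)) mod 10 = 4.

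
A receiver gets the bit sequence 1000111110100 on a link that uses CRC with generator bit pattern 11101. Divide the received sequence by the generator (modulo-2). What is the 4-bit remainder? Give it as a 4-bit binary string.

0100

Modulo-2 division of 1000111110100 by 11101:
  pos 0: 10001 XOR 11101 = 01100
  pos 1: 11001 XOR 11101 = 00100
  pos 3: 10011 XOR 11101 = 01110
  pos 4: 11101 XOR 11101 = 00000
Remainder = 0100 (nonzero — an error is detected).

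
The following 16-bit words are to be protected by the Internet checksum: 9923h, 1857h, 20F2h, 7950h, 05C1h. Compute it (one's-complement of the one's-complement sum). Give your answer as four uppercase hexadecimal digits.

AE81

One's-complement addition (fold any carry out of bit 15 back into bit 0):
  0x9923 + 0x1857 = 0x0B17A
  0xB17A + 0x20F2 = 0x0D26C
  0xD26C + 0x7950 = 0x14BBC → wrap carry → 0x4BBD
  0x4BBD + 0x05C1 = 0x0517E
One's-complement sum = 0x517E.
Checksum = ~0x517E & 0xFFFF = 0xAE81.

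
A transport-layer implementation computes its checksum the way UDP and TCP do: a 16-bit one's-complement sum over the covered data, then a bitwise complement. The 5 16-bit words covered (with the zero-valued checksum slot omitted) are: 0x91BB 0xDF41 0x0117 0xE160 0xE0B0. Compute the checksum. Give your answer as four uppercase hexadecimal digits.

One's-complement addition (fold any carry out of bit 15 back into bit 0):
  0x91BB + 0xDF41 = 0x170FC → wrap carry → 0x70FD
  0x70FD + 0x0117 = 0x07214
  0x7214 + 0xE160 = 0x15374 → wrap carry → 0x5375
  0x5375 + 0xE0B0 = 0x13425 → wrap carry → 0x3426
One's-complement sum = 0x3426.
Checksum = ~0x3426 & 0xFFFF = 0xCBD9.

CBD9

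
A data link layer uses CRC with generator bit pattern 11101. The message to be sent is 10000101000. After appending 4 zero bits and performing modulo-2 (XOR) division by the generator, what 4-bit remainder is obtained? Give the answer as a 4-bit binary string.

Append 4 zeros: 100001010000000. Divide by 11101 (XOR where the leading bit is 1):
  pos 0: 10000 XOR 11101 = 01101
  pos 1: 11011 XOR 11101 = 00110
  pos 3: 11001 XOR 11101 = 00100
  pos 5: 10000 XOR 11101 = 01101
  pos 6: 11010 XOR 11101 = 00111
  pos 8: 11100 XOR 11101 = 00001
Remainder (last 4 bits) = 0100. This is the CRC / FCS.

0100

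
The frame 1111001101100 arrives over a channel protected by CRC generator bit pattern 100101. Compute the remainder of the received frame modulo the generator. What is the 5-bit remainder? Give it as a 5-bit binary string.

00001

Modulo-2 division of 1111001101100 by 100101:
  pos 0: 111100 XOR 100101 = 011001
  pos 1: 110011 XOR 100101 = 010110
  pos 2: 101101 XOR 100101 = 001000
  pos 4: 100001 XOR 100101 = 000100
  pos 7: 100100 XOR 100101 = 000001
Remainder = 00001 (nonzero — an error is detected).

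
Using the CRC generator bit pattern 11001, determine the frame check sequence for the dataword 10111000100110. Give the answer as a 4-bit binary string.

1110

Append 4 zeros: 101110001001100000. Divide by 11001 (XOR where the leading bit is 1):
  pos 0: 10111 XOR 11001 = 01110
  pos 1: 11100 XOR 11001 = 00101
  pos 3: 10100 XOR 11001 = 01101
  pos 4: 11011 XOR 11001 = 00010
  pos 7: 10001 XOR 11001 = 01000
  pos 8: 10001 XOR 11001 = 01000
  pos 9: 10000 XOR 11001 = 01001
  pos 10: 10010 XOR 11001 = 01011
  pos 11: 10110 XOR 11001 = 01111
  pos 12: 11110 XOR 11001 = 00111
Remainder (last 4 bits) = 1110. This is the CRC / FCS.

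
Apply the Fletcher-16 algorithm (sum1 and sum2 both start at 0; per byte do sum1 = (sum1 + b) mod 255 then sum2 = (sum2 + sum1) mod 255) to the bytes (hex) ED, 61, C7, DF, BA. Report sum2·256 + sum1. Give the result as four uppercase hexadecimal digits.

FCB1

Running sums (mod 255):
  after byte 0 (ED): sum1=237, sum2=237
  after byte 1 (61): sum1=79, sum2=61
  after byte 2 (C7): sum1=23, sum2=84
  after byte 3 (DF): sum1=246, sum2=75
  after byte 4 (BA): sum1=177, sum2=252
Checksum = sum2·256 + sum1 = 252·256 + 177 = 64689 = 0xFCB1.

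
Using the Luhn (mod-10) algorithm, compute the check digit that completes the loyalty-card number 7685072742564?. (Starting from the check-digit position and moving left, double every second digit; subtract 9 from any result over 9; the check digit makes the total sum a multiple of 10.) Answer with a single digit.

4

Partial digits right→left: 4 6 5 2 4 7 2 7 0 5 8 6 7
Double every second digit counting from the check-digit position (so the 1st, 3rd, 5th, ... of the partial from the right).
  doubled (with −9 where >9): 8 1 8 4 0 7 5 → sum 33
  kept as-is: 6 2 7 7 5 6 → sum 33
Total = 33 + 33 = 66.
Check digit = (10 − (66 mod 10)) mod 10 = 4.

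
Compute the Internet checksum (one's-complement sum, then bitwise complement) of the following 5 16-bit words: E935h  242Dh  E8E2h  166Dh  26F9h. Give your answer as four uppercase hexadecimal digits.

One's-complement addition (fold any carry out of bit 15 back into bit 0):
  0xE935 + 0x242D = 0x10D62 → wrap carry → 0x0D63
  0x0D63 + 0xE8E2 = 0x0F645
  0xF645 + 0x166D = 0x10CB2 → wrap carry → 0x0CB3
  0x0CB3 + 0x26F9 = 0x033AC
One's-complement sum = 0x33AC.
Checksum = ~0x33AC & 0xFFFF = 0xCC53.

CC53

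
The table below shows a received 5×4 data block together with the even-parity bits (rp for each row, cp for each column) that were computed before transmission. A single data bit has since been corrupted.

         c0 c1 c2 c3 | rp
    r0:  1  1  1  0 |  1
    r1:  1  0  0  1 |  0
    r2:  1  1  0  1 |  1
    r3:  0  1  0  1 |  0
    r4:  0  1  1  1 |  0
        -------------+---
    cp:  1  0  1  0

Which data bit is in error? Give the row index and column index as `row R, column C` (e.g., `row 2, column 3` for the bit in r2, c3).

row 4, column 2

Recompute each row's even parity and compare to rp:
  r0: data parity 1, sent rp 1 → ok
  r1: data parity 0, sent rp 0 → ok
  r2: data parity 1, sent rp 1 → ok
  r3: data parity 0, sent rp 0 → ok
  r4: data parity 1, sent rp 0 → mismatch
Recompute each column's even parity and compare to cp:
  c0: data parity 1, sent cp 1 → ok
  c1: data parity 0, sent cp 0 → ok
  c2: data parity 0, sent cp 1 → mismatch
  c3: data parity 0, sent cp 0 → ok
Exactly one row (r4) and one column (c2) fail → the flipped bit is at their intersection.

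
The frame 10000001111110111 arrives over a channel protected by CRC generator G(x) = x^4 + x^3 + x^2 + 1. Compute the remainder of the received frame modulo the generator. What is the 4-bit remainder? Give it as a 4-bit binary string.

0000

Modulo-2 division of 10000001111110111 by 11101:
  pos 0: 10000 XOR 11101 = 01101
  pos 1: 11010 XOR 11101 = 00111
  pos 3: 11101 XOR 11101 = 00000
  pos 8: 11111 XOR 11101 = 00010
  pos 11: 10011 XOR 11101 = 01110
  pos 12: 11101 XOR 11101 = 00000
Remainder = 0000 (zero — the frame passes the CRC check).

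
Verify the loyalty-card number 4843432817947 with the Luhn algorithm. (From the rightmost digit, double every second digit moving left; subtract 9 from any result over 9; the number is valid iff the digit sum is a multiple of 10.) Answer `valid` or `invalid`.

valid

From the right, keep odd positions and double even positions (subtract 9 from any doubled value over 9):
  doubled (positions 2,4,...): 8 5 7 6 6 7 → sum 39
  kept (positions 1,3,...): 7 9 1 2 4 4 4 → sum 31
Total = 70.
70 mod 10 = 0, so the number is valid.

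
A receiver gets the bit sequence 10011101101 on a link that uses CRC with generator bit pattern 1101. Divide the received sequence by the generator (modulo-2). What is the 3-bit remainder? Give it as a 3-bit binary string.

001

Modulo-2 division of 10011101101 by 1101:
  pos 0: 1001 XOR 1101 = 0100
  pos 1: 1001 XOR 1101 = 0100
  pos 2: 1001 XOR 1101 = 0100
  pos 3: 1000 XOR 1101 = 0101
  pos 4: 1011 XOR 1101 = 0110
  pos 5: 1101 XOR 1101 = 0000
Remainder = 001 (nonzero — an error is detected).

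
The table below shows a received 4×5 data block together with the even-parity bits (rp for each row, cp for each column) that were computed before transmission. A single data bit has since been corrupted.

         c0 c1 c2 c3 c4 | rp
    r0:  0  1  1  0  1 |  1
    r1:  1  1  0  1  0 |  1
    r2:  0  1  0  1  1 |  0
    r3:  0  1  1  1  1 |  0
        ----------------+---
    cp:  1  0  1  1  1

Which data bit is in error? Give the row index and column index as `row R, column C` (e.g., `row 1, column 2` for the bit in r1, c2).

row 2, column 2

Recompute each row's even parity and compare to rp:
  r0: data parity 1, sent rp 1 → ok
  r1: data parity 1, sent rp 1 → ok
  r2: data parity 1, sent rp 0 → mismatch
  r3: data parity 0, sent rp 0 → ok
Recompute each column's even parity and compare to cp:
  c0: data parity 1, sent cp 1 → ok
  c1: data parity 0, sent cp 0 → ok
  c2: data parity 0, sent cp 1 → mismatch
  c3: data parity 1, sent cp 1 → ok
  c4: data parity 1, sent cp 1 → ok
Exactly one row (r2) and one column (c2) fail → the flipped bit is at their intersection.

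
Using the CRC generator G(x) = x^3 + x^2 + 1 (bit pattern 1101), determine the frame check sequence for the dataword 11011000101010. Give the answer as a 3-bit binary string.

Append 3 zeros: 11011000101010000. Divide by 1101 (XOR where the leading bit is 1):
  pos 0: 1101 XOR 1101 = 0000
  pos 4: 1000 XOR 1101 = 0101
  pos 5: 1011 XOR 1101 = 0110
  pos 6: 1100 XOR 1101 = 0001
  pos 9: 1101 XOR 1101 = 0000
Remainder (last 3 bits) = 000. This is the CRC / FCS.

000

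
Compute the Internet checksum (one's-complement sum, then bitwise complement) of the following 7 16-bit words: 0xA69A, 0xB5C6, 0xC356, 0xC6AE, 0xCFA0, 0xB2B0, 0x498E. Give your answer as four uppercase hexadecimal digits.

4DB9

One's-complement addition (fold any carry out of bit 15 back into bit 0):
  0xA69A + 0xB5C6 = 0x15C60 → wrap carry → 0x5C61
  0x5C61 + 0xC356 = 0x11FB7 → wrap carry → 0x1FB8
  0x1FB8 + 0xC6AE = 0x0E666
  0xE666 + 0xCFA0 = 0x1B606 → wrap carry → 0xB607
  0xB607 + 0xB2B0 = 0x168B7 → wrap carry → 0x68B8
  0x68B8 + 0x498E = 0x0B246
One's-complement sum = 0xB246.
Checksum = ~0xB246 & 0xFFFF = 0x4DB9.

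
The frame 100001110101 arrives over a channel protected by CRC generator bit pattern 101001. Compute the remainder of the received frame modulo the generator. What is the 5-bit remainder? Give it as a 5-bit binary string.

00001

Modulo-2 division of 100001110101 by 101001:
  pos 0: 100001 XOR 101001 = 001000
  pos 2: 100011 XOR 101001 = 001010
  pos 4: 101001 XOR 101001 = 000000
Remainder = 00001 (nonzero — an error is detected).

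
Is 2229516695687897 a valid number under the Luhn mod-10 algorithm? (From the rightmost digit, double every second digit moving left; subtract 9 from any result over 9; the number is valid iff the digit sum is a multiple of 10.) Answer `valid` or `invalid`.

invalid

From the right, keep odd positions and double even positions (subtract 9 from any doubled value over 9):
  doubled (positions 2,4,...): 9 5 3 9 3 1 4 4 → sum 38
  kept (positions 1,3,...): 7 8 8 5 6 1 9 2 → sum 46
Total = 84.
84 mod 10 = 4, so the number is invalid.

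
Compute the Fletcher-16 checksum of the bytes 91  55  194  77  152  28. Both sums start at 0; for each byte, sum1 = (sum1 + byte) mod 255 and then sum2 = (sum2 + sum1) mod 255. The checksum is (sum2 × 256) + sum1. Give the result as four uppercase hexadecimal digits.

Running sums (mod 255):
  after byte 0 (91): sum1=91, sum2=91
  after byte 1 (55): sum1=146, sum2=237
  after byte 2 (194): sum1=85, sum2=67
  after byte 3 (77): sum1=162, sum2=229
  after byte 4 (152): sum1=59, sum2=33
  after byte 5 (28): sum1=87, sum2=120
Checksum = sum2·256 + sum1 = 120·256 + 87 = 30807 = 0x7857.

7857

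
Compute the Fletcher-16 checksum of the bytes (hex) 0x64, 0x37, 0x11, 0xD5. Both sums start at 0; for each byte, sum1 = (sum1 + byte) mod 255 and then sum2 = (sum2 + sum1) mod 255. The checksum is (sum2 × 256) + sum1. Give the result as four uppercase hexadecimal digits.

Running sums (mod 255):
  after byte 0 (0x64): sum1=100, sum2=100
  after byte 1 (0x37): sum1=155, sum2=0
  after byte 2 (0x11): sum1=172, sum2=172
  after byte 3 (0xD5): sum1=130, sum2=47
Checksum = sum2·256 + sum1 = 47·256 + 130 = 12162 = 0x2F82.

2F82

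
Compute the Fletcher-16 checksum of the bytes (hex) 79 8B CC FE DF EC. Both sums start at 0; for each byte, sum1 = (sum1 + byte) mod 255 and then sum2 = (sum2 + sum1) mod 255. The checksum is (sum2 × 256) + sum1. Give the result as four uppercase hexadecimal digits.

Running sums (mod 255):
  after byte 0 (79): sum1=121, sum2=121
  after byte 1 (8B): sum1=5, sum2=126
  after byte 2 (CC): sum1=209, sum2=80
  after byte 3 (FE): sum1=208, sum2=33
  after byte 4 (DF): sum1=176, sum2=209
  after byte 5 (EC): sum1=157, sum2=111
Checksum = sum2·256 + sum1 = 111·256 + 157 = 28573 = 0x6F9D.

6F9D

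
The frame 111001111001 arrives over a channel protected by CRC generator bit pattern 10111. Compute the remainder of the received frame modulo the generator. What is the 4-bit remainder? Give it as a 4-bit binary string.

0000

Modulo-2 division of 111001111001 by 10111:
  pos 0: 11100 XOR 10111 = 01011
  pos 1: 10111 XOR 10111 = 00000
  pos 6: 11100 XOR 10111 = 01011
  pos 7: 10111 XOR 10111 = 00000
Remainder = 0000 (zero — the frame passes the CRC check).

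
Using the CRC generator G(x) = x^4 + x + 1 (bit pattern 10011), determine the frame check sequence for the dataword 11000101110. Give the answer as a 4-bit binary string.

Append 4 zeros: 110001011100000. Divide by 10011 (XOR where the leading bit is 1):
  pos 0: 11000 XOR 10011 = 01011
  pos 1: 10111 XOR 10011 = 00100
  pos 3: 10001 XOR 10011 = 00010
  pos 6: 10110 XOR 10011 = 00101
  pos 8: 10100 XOR 10011 = 00111
  pos 10: 11100 XOR 10011 = 01111
Remainder (last 4 bits) = 1111. This is the CRC / FCS.

1111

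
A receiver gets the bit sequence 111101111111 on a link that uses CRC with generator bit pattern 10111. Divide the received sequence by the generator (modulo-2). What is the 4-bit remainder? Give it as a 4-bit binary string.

Modulo-2 division of 111101111111 by 10111:
  pos 0: 11110 XOR 10111 = 01001
  pos 1: 10011 XOR 10111 = 00100
  pos 3: 10011 XOR 10111 = 00100
  pos 5: 10011 XOR 10111 = 00100
  pos 7: 10011 XOR 10111 = 00100
Remainder = 0100 (nonzero — an error is detected).

0100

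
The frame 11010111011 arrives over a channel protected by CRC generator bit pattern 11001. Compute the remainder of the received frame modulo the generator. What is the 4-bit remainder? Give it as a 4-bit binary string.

0001

Modulo-2 division of 11010111011 by 11001:
  pos 0: 11010 XOR 11001 = 00011
  pos 3: 11111 XOR 11001 = 00110
  pos 5: 11001 XOR 11001 = 00000
Remainder = 0001 (nonzero — an error is detected).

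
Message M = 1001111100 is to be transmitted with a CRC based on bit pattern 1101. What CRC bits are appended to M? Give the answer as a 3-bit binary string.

001

Append 3 zeros: 1001111100000. Divide by 1101 (XOR where the leading bit is 1):
  pos 0: 1001 XOR 1101 = 0100
  pos 1: 1001 XOR 1101 = 0100
  pos 2: 1001 XOR 1101 = 0100
  pos 3: 1001 XOR 1101 = 0100
  pos 4: 1001 XOR 1101 = 0100
  pos 5: 1000 XOR 1101 = 0101
  pos 6: 1010 XOR 1101 = 0111
  pos 7: 1110 XOR 1101 = 0011
  pos 9: 1100 XOR 1101 = 0001
Remainder (last 3 bits) = 001. This is the CRC / FCS.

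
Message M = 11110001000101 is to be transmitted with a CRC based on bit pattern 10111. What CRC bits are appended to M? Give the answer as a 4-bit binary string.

Append 4 zeros: 111100010001010000. Divide by 10111 (XOR where the leading bit is 1):
  pos 0: 11110 XOR 10111 = 01001
  pos 1: 10010 XOR 10111 = 00101
  pos 3: 10101 XOR 10111 = 00010
  pos 6: 10000 XOR 10111 = 00111
  pos 8: 11110 XOR 10111 = 01001
  pos 9: 10011 XOR 10111 = 00100
  pos 11: 10000 XOR 10111 = 00111
  pos 13: 11100 XOR 10111 = 01011
Remainder (last 4 bits) = 1011. This is the CRC / FCS.

1011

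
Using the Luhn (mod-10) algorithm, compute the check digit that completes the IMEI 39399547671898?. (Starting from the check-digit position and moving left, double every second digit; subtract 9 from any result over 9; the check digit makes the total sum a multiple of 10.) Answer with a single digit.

2

Partial digits right→left: 8 9 8 1 7 6 7 4 5 9 9 3 9 3
Double every second digit counting from the check-digit position (so the 1st, 3rd, 5th, ... of the partial from the right).
  doubled (with −9 where >9): 7 7 5 5 1 9 9 → sum 43
  kept as-is: 9 1 6 4 9 3 3 → sum 35
Total = 43 + 35 = 78.
Check digit = (10 − (78 mod 10)) mod 10 = 2.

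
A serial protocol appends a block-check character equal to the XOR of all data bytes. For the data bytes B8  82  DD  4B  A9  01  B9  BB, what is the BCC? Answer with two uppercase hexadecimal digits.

XOR the bytes together:
  start with 0xB8
  0xB8 ⊕ 0x82 = 0x3A
  0x3A ⊕ 0xDD = 0xE7
  0xE7 ⊕ 0x4B = 0xAC
  0xAC ⊕ 0xA9 = 0x05
  0x05 ⊕ 0x01 = 0x04
  0x04 ⊕ 0xB9 = 0xBD
  0xBD ⊕ 0xBB = 0x06

06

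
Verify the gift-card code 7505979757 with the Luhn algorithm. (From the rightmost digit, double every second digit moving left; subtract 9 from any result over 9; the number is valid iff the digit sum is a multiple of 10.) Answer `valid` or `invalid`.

From the right, keep odd positions and double even positions (subtract 9 from any doubled value over 9):
  doubled (positions 2,4,...): 1 9 9 0 5 → sum 24
  kept (positions 1,3,...): 7 7 7 5 5 → sum 31
Total = 55.
55 mod 10 = 5, so the number is invalid.

invalid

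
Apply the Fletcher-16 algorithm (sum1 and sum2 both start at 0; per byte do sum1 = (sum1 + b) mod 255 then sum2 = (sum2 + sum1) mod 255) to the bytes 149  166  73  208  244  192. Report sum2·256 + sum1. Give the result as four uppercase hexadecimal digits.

050C

Running sums (mod 255):
  after byte 0 (149): sum1=149, sum2=149
  after byte 1 (166): sum1=60, sum2=209
  after byte 2 (73): sum1=133, sum2=87
  after byte 3 (208): sum1=86, sum2=173
  after byte 4 (244): sum1=75, sum2=248
  after byte 5 (192): sum1=12, sum2=5
Checksum = sum2·256 + sum1 = 5·256 + 12 = 1292 = 0x050C.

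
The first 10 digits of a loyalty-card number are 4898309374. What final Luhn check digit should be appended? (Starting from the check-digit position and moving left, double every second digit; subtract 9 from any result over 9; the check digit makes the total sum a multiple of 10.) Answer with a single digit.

0

Partial digits right→left: 4 7 3 9 0 3 8 9 8 4
Double every second digit counting from the check-digit position (so the 1st, 3rd, 5th, ... of the partial from the right).
  doubled (with −9 where >9): 8 6 0 7 7 → sum 28
  kept as-is: 7 9 3 9 4 → sum 32
Total = 28 + 32 = 60.
Check digit = (10 − (60 mod 10)) mod 10 = 0.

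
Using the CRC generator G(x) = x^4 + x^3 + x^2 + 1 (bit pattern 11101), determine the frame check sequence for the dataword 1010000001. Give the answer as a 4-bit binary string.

Append 4 zeros: 10100000010000. Divide by 11101 (XOR where the leading bit is 1):
  pos 0: 10100 XOR 11101 = 01001
  pos 1: 10010 XOR 11101 = 01111
  pos 2: 11110 XOR 11101 = 00011
  pos 5: 11001 XOR 11101 = 00100
  pos 7: 10000 XOR 11101 = 01101
  pos 8: 11010 XOR 11101 = 00111
Remainder (last 4 bits) = 1110. This is the CRC / FCS.

1110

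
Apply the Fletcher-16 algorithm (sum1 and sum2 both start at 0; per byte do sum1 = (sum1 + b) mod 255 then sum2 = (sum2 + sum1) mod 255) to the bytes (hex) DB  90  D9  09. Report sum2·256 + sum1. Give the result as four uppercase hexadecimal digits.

DD4F

Running sums (mod 255):
  after byte 0 (DB): sum1=219, sum2=219
  after byte 1 (90): sum1=108, sum2=72
  after byte 2 (D9): sum1=70, sum2=142
  after byte 3 (09): sum1=79, sum2=221
Checksum = sum2·256 + sum1 = 221·256 + 79 = 56655 = 0xDD4F.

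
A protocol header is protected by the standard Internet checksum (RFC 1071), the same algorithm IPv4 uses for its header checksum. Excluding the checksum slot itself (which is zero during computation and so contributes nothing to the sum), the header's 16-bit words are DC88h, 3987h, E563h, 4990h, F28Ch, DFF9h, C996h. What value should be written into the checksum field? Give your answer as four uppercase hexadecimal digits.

One's-complement addition (fold any carry out of bit 15 back into bit 0):
  0xDC88 + 0x3987 = 0x1160F → wrap carry → 0x1610
  0x1610 + 0xE563 = 0x0FB73
  0xFB73 + 0x4990 = 0x14503 → wrap carry → 0x4504
  0x4504 + 0xF28C = 0x13790 → wrap carry → 0x3791
  0x3791 + 0xDFF9 = 0x1178A → wrap carry → 0x178B
  0x178B + 0xC996 = 0x0E121
One's-complement sum = 0xE121.
Checksum = ~0xE121 & 0xFFFF = 0x1EDE.

1EDE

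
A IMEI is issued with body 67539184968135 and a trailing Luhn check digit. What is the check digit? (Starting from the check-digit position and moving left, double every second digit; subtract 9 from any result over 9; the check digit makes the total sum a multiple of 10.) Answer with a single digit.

5

Partial digits right→left: 5 3 1 8 6 9 4 8 1 9 3 5 7 6
Double every second digit counting from the check-digit position (so the 1st, 3rd, 5th, ... of the partial from the right).
  doubled (with −9 where >9): 1 2 3 8 2 6 5 → sum 27
  kept as-is: 3 8 9 8 9 5 6 → sum 48
Total = 27 + 48 = 75.
Check digit = (10 − (75 mod 10)) mod 10 = 5.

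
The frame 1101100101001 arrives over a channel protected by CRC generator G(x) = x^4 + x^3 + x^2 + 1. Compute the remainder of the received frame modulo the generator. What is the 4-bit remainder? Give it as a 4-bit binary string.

0010

Modulo-2 division of 1101100101001 by 11101:
  pos 0: 11011 XOR 11101 = 00110
  pos 2: 11000 XOR 11101 = 00101
  pos 4: 10110 XOR 11101 = 01011
  pos 5: 10111 XOR 11101 = 01010
  pos 6: 10100 XOR 11101 = 01001
  pos 7: 10010 XOR 11101 = 01111
  pos 8: 11111 XOR 11101 = 00010
Remainder = 0010 (nonzero — an error is detected).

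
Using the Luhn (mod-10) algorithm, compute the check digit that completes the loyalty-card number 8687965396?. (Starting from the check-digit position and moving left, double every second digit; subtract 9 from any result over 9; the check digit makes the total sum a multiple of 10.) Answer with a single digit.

1

Partial digits right→left: 6 9 3 5 6 9 7 8 6 8
Double every second digit counting from the check-digit position (so the 1st, 3rd, 5th, ... of the partial from the right).
  doubled (with −9 where >9): 3 6 3 5 3 → sum 20
  kept as-is: 9 5 9 8 8 → sum 39
Total = 20 + 39 = 59.
Check digit = (10 − (59 mod 10)) mod 10 = 1.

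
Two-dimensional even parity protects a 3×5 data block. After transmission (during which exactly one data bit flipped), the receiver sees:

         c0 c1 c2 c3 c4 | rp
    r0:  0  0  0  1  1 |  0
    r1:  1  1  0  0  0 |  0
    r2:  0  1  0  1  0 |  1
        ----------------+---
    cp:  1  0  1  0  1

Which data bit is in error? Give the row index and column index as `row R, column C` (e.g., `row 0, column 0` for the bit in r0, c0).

Recompute each row's even parity and compare to rp:
  r0: data parity 0, sent rp 0 → ok
  r1: data parity 0, sent rp 0 → ok
  r2: data parity 0, sent rp 1 → mismatch
Recompute each column's even parity and compare to cp:
  c0: data parity 1, sent cp 1 → ok
  c1: data parity 0, sent cp 0 → ok
  c2: data parity 0, sent cp 1 → mismatch
  c3: data parity 0, sent cp 0 → ok
  c4: data parity 1, sent cp 1 → ok
Exactly one row (r2) and one column (c2) fail → the flipped bit is at their intersection.

row 2, column 2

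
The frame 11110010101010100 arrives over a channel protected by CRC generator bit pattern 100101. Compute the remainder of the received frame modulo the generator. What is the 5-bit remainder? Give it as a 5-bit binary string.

Modulo-2 division of 11110010101010100 by 100101:
  pos 0: 111100 XOR 100101 = 011001
  pos 1: 110011 XOR 100101 = 010110
  pos 2: 101100 XOR 100101 = 001001
  pos 4: 100110 XOR 100101 = 000011
  pos 8: 111010 XOR 100101 = 011111
  pos 9: 111111 XOR 100101 = 011010
  pos 10: 110100 XOR 100101 = 010001
  pos 11: 100010 XOR 100101 = 000111
Remainder = 00111 (nonzero — an error is detected).

00111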